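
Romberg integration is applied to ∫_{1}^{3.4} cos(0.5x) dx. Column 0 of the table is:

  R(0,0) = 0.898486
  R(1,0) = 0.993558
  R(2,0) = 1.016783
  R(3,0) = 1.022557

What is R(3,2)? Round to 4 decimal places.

1.0245

Richardson extrapolation on the trapezoidal column (denominator 4−1=3):
R(2,1) = 1.016783 + (1.016783 − 0.993558)/3 = 1.024525
R(3,1) = (4·1.022557 − 1.016783) / 3 = 1.024482
R(3,2) = 1.024482 + (1.024482 − 1.024525)/15 = 1.024479
(Column j=1 coincides with Simpson's rule on the same nodes.)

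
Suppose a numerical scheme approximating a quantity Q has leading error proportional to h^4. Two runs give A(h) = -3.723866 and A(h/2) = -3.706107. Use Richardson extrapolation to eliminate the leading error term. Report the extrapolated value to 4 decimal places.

-3.7049

The leading error scales as h^4; refining by a factor of 2 reduces it by 2^4 = 16.
Extrapolated value = (16·A(h/2) − A(h)) / (16 − 1)
= (16·(-3.706107) − (-3.723866)) / 15
= -55.573846 / 15 = -3.704923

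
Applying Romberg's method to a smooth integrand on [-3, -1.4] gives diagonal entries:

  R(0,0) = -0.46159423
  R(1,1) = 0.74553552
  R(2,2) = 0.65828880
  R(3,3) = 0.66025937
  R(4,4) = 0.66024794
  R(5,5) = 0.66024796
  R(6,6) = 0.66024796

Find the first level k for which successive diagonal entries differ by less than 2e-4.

k = 4

|R(1,1) − R(0,0)| = 1.20712975 ≥ 2e-4
|R(2,2) − R(1,1)| = 0.08724672 ≥ 2e-4
|R(3,3) − R(2,2)| = 0.00197057 ≥ 2e-4
|R(4,4) − R(3,3)| = 0.00001143 < 2e-4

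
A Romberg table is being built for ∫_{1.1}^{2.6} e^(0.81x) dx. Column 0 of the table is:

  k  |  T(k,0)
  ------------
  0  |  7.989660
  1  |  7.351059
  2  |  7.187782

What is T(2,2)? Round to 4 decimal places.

7.1330

Richardson extrapolation on the trapezoidal column (denominator 4−1=3):
T(1,1) = (4·7.351059 − 7.989660) / 3 = 7.138192
T(2,1) = (4·7.187782 − 7.351059) / 3 = 7.133356
T(2,2) = (16·7.133356 − 7.138192) / 15 = 7.133034
(Column j=1 coincides with Simpson's rule on the same nodes.)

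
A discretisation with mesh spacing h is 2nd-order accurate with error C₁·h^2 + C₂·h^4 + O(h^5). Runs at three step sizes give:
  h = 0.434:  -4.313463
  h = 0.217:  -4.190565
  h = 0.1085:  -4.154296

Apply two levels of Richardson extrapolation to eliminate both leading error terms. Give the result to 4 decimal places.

-4.1417

First eliminate the h^2 term (factor 2^2 = 4):
  B₁ = (4·(-4.190565) − (-4.313463))/3 = -4.149599
  B₂ = (4·(-4.154296) − (-4.190565))/3 = -4.142206
Then eliminate the h^4 term (factor 2^4 = 16):
  (16·(-4.142206) − (-4.149599))/15 = -4.141713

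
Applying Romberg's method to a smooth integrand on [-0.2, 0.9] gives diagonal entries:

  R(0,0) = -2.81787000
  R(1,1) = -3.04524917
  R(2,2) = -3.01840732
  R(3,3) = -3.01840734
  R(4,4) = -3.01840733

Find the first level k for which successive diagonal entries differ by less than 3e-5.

k = 3

|R(1,1) − R(0,0)| = 0.22737917 ≥ 3e-5
|R(2,2) − R(1,1)| = 0.02684185 ≥ 3e-5
|R(3,3) − R(2,2)| = 0.00000002 < 3e-5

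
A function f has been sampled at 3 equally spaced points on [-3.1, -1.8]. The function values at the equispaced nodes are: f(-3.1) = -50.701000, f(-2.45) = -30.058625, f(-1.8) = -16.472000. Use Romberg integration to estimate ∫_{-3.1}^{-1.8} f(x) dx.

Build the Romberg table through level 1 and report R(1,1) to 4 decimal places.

-40.6050

R(0,0) (trapezoid, 1 panel, h=1.3000): -43.662450
R(1,0) (trapezoid, 2 panels, h=0.6500): -41.369331
R(1,1) = -41.369331 + (-41.369331 − (-43.662450))/3 = -40.604958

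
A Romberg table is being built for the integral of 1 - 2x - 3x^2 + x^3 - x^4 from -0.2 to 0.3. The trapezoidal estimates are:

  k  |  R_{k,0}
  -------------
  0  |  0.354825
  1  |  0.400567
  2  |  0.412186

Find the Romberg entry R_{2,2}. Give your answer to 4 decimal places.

R_{1,1} = 0.400567 + (0.400567 − 0.354825)/3 = 0.415814
R_{2,1} = 0.412186 + (0.412186 − 0.400567)/3 = 0.416059
R_{2,2} = 0.416059 + (0.416059 − 0.415814)/15 = 0.416075

0.4161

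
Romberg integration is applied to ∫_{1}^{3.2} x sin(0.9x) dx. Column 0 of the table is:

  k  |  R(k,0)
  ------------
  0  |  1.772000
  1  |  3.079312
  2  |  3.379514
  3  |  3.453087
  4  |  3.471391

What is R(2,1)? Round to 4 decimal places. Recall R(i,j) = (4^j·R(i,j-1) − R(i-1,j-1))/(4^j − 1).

3.4796

Richardson extrapolation on the trapezoidal column (denominator 4−1=3):
R(2,1) = (4·3.379514 − 3.079312) / 3 = 3.479581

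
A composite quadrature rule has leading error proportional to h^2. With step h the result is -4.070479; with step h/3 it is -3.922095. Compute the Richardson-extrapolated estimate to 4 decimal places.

-3.9035

The leading error scales as h^2; refining by a factor of 3 reduces it by 3^2 = 9.
Extrapolated value = (9·A(h/3) − A(h)) / (9 − 1)
= (9·(-3.922095) − (-4.070479)) / 8
= -31.228376 / 8 = -3.903547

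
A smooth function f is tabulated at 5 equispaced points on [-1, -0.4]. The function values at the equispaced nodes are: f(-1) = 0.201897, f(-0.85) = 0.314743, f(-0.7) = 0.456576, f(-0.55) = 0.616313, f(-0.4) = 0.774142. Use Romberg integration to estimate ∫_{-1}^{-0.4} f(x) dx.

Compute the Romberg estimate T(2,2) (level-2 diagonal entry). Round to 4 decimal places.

0.2807

T(0,0) (trapezoid, 1 panel, h=0.6000): 0.292812
T(1,0) (trapezoid, 2 panels, h=0.3000): 0.283379
T(2,0) (trapezoid, 4 panels, h=0.1500): 0.281348
T(1,1) = 0.283379 + (0.283379 − 0.292812)/3 = 0.280235
T(2,1) = 0.281348 + (0.281348 − 0.283379)/3 = 0.280671
T(2,2) = 0.280671 + (0.280671 − 0.280235)/15 = 0.280700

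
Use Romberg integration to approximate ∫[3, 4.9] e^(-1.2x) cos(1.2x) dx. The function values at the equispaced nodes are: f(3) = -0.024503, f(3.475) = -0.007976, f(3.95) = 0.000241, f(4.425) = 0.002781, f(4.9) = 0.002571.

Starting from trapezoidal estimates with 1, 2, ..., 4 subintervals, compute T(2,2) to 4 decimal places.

-0.0067

T(0,0) (trapezoid, 1 panel, h=1.9000): -0.020835
T(1,0) (trapezoid, 2 panels, h=0.9500): -0.010189
T(2,0) (trapezoid, 4 panels, h=0.4750): -0.007562
T(1,1) = -0.010189 + (-0.010189 − (-0.020835))/3 = -0.006640
T(2,1) = -0.007562 + (-0.007562 − (-0.010189))/3 = -0.006686
T(2,2) = -0.006686 + (-0.006686 − (-0.006640))/15 = -0.006689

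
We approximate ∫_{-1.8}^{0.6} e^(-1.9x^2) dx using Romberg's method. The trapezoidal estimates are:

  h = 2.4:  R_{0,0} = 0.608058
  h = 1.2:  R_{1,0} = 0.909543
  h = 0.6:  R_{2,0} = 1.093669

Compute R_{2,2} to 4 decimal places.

Richardson extrapolation on the trapezoidal column (denominator 4−1=3):
R_{1,1} = 0.909543 + (0.909543 − 0.608058)/3 = 1.010038
R_{2,1} = 1.093669 + (1.093669 − 0.909543)/3 = 1.155044
R_{2,2} = (16·1.155044 − 1.010038) / 15 = 1.164711

1.1647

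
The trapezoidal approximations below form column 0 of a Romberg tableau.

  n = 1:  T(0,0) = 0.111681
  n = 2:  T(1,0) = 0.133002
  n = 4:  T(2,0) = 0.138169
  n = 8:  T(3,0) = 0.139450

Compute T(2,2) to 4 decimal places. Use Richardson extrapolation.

0.1399

Richardson extrapolation on the trapezoidal column (denominator 4−1=3):
T(1,1) = 0.133002 + (0.133002 − 0.111681)/3 = 0.140109
T(2,1) = (4·0.138169 − 0.133002) / 3 = 0.139891
T(2,2) = 0.139891 + (0.139891 − 0.140109)/15 = 0.139876
(Column j=1 coincides with Simpson's rule on the same nodes.)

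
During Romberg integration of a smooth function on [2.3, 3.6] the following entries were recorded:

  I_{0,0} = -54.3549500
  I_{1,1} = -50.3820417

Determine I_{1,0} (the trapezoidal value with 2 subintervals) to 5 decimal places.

-51.37527

From I_{1,1} = (4·I_{1,0} − I_{0,0})/3, solve for I_{1,0}:
4·I_{1,0} = 3·(-50.3820417) + (-54.3549500) = -205.5010751
I_{1,0} = -51.3752688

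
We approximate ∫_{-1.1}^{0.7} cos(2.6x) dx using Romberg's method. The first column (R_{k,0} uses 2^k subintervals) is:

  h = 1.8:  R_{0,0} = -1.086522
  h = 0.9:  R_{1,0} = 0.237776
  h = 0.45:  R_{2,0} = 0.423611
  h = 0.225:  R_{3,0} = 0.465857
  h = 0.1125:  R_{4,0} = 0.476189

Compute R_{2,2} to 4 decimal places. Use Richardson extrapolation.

Richardson extrapolation on the trapezoidal column (denominator 4−1=3):
R_{1,1} = (4·0.237776 − (-1.086522)) / 3 = 0.679209
R_{2,1} = (4·0.423611 − 0.237776) / 3 = 0.485556
R_{2,2} = (16·0.485556 − 0.679209) / 15 = 0.472646

0.4726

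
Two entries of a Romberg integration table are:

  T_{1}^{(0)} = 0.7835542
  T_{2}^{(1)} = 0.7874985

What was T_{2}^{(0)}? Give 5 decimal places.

0.78651

From T_{2}^{(1)} = (4·T_{2}^{(0)} − T_{1}^{(0)})/3, solve for T_{2}^{(0)}:
4·T_{2}^{(0)} = 3·0.7874985 + 0.7835542 = 3.1460497
T_{2}^{(0)} = 0.7865124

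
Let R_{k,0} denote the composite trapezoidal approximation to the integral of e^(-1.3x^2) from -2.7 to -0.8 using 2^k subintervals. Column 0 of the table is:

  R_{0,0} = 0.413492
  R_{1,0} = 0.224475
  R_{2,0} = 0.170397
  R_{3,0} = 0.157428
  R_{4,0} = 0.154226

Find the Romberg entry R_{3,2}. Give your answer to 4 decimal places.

Richardson extrapolation on the trapezoidal column (denominator 4−1=3):
R_{2,1} = 0.170397 + (0.170397 − 0.224475)/3 = 0.152371
R_{3,1} = (4·0.157428 − 0.170397) / 3 = 0.153105
R_{3,2} = 0.153105 + (0.153105 − 0.152371)/15 = 0.153154
(Column j=1 coincides with Simpson's rule on the same nodes.)

0.1532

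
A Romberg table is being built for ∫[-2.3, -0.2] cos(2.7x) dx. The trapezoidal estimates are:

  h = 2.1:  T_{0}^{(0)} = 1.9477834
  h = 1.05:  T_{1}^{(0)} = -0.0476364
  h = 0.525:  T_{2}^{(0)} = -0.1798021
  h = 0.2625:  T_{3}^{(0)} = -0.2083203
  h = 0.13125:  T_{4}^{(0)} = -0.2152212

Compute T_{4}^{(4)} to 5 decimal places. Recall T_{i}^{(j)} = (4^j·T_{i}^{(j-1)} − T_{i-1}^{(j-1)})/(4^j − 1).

-0.21750

Richardson extrapolation on the trapezoidal column (denominator 4−1=3):
T_{1}^{(1)} = -0.0476364 + (-0.0476364 − 1.9477834)/3 = -0.7127763
T_{2}^{(1)} = (4·(-0.1798021) − (-0.0476364)) / 3 = -0.2238573
T_{3}^{(1)} = -0.2083203 + (-0.2083203 − (-0.1798021))/3 = -0.2178264
T_{4}^{(1)} = -0.2152212 + (-0.2152212 − (-0.2083203))/3 = -0.2175215
T_{2}^{(2)} = -0.2238573 + (-0.2238573 − (-0.7127763))/15 = -0.1912627
T_{3}^{(2)} = (16·(-0.2178264) − (-0.2238573)) / 15 = -0.2174243
T_{4}^{(2)} = (16·(-0.2175215) − (-0.2178264)) / 15 = -0.2175012
T_{3}^{(3)} = -0.2174243 + (-0.2174243 − (-0.1912627))/63 = -0.2178396
T_{4}^{(3)} = (64·(-0.2175012) − (-0.2174243)) / 63 = -0.2175024
T_{4}^{(4)} = -0.2175024 + (-0.2175024 − (-0.2178396))/255 = -0.2175011
(Column j=1 coincides with Simpson's rule on the same nodes.)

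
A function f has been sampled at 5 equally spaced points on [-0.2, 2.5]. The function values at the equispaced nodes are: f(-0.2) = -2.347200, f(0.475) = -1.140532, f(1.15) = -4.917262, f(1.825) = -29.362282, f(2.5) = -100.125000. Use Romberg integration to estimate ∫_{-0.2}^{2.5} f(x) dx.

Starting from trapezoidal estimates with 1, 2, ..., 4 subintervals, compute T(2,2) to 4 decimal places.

T(0,0) (trapezoid, 1 panel, h=2.7000): -138.337470
T(1,0) (trapezoid, 2 panels, h=1.3500): -75.807039
T(2,0) (trapezoid, 4 panels, h=0.6750): -58.492919
T(1,1) = -75.807039 + (-75.807039 − (-138.337470))/3 = -54.963562
T(2,1) = -58.492919 + (-58.492919 − (-75.807039))/3 = -52.721546
T(2,2) = -52.721546 + (-52.721546 − (-54.963562))/15 = -52.572078

-52.5721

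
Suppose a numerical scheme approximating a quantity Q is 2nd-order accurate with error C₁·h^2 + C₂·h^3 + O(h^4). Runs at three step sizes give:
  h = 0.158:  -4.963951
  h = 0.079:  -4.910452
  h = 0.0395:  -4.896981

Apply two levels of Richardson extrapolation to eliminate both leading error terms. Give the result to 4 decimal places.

First eliminate the h^2 term (factor 2^2 = 4):
  B₁ = (4·(-4.910452) − (-4.963951))/3 = -4.892619
  B₂ = (4·(-4.896981) − (-4.910452))/3 = -4.892491
Then eliminate the h^3 term (factor 2^3 = 8):
  (8·(-4.892491) − (-4.892619))/7 = -4.892473

-4.8925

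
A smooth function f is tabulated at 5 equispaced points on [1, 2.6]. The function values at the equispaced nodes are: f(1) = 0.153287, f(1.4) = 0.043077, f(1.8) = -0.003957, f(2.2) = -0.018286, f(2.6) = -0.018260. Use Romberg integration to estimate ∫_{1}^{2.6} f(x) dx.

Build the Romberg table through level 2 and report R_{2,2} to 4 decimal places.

0.0301

R_{0,0} (trapezoid, 1 panel, h=1.6000): 0.108022
R_{1,0} (trapezoid, 2 panels, h=0.8000): 0.050845
R_{2,0} (trapezoid, 4 panels, h=0.4000): 0.035339
R_{1,1} = 0.050845 + (0.050845 − 0.108022)/3 = 0.031786
R_{2,1} = 0.035339 + (0.035339 − 0.050845)/3 = 0.030170
R_{2,2} = 0.030170 + (0.030170 − 0.031786)/15 = 0.030062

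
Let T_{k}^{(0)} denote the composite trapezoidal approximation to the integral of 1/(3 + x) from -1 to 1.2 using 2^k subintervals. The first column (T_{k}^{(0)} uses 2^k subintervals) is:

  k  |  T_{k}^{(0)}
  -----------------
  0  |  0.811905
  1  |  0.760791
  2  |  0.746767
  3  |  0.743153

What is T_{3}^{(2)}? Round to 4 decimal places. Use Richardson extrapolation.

0.7419

T_{2}^{(1)} = 0.746767 + (0.746767 − 0.760791)/3 = 0.742092
T_{3}^{(1)} = 0.743153 + (0.743153 − 0.746767)/3 = 0.741948
T_{3}^{(2)} = (16·0.741948 − 0.742092) / 15 = 0.741938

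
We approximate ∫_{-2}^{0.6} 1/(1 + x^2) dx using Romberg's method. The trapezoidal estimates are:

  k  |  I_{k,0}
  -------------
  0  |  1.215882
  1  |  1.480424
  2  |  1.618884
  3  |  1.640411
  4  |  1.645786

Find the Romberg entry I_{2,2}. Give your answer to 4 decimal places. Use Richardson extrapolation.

1.6715

Richardson extrapolation on the trapezoidal column (denominator 4−1=3):
I_{1,1} = 1.480424 + (1.480424 − 1.215882)/3 = 1.568605
I_{2,1} = (4·1.618884 − 1.480424) / 3 = 1.665037
I_{2,2} = (16·1.665037 − 1.568605) / 15 = 1.671466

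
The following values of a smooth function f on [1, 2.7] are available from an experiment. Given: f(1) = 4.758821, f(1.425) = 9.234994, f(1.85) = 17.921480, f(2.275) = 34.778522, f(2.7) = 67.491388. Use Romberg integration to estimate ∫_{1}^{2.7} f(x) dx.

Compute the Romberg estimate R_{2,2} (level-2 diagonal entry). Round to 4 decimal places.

R_{0,0} (trapezoid, 1 panel, h=1.7000): 61.412678
R_{1,0} (trapezoid, 2 panels, h=0.8500): 45.939597
R_{2,0} (trapezoid, 4 panels, h=0.4250): 41.675543
R_{1,1} = 45.939597 + (45.939597 − 61.412678)/3 = 40.781903
R_{2,1} = 41.675543 + (41.675543 − 45.939597)/3 = 40.254192
R_{2,2} = 40.254192 + (40.254192 − 40.781903)/15 = 40.219011

40.2190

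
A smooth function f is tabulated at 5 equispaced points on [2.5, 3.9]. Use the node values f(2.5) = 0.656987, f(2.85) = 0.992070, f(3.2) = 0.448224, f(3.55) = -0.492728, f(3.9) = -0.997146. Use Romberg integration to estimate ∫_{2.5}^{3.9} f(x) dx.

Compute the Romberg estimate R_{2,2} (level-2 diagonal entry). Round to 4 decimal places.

R_{0,0} (trapezoid, 1 panel, h=1.4000): -0.238111
R_{1,0} (trapezoid, 2 panels, h=0.7000): 0.194701
R_{2,0} (trapezoid, 4 panels, h=0.3500): 0.272120
R_{1,1} = 0.194701 + (0.194701 − (-0.238111))/3 = 0.338972
R_{2,1} = 0.272120 + (0.272120 − 0.194701)/3 = 0.297926
R_{2,2} = 0.297926 + (0.297926 − 0.338972)/15 = 0.295190

0.2952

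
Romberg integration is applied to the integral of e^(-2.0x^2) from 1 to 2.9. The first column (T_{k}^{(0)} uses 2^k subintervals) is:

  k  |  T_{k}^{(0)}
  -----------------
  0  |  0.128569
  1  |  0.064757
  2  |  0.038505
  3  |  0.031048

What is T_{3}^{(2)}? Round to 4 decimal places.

0.0285

Richardson extrapolation on the trapezoidal column (denominator 4−1=3):
T_{2}^{(1)} = (4·0.038505 − 0.064757) / 3 = 0.029754
T_{3}^{(1)} = (4·0.031048 − 0.038505) / 3 = 0.028562
T_{3}^{(2)} = (16·0.028562 − 0.029754) / 15 = 0.028483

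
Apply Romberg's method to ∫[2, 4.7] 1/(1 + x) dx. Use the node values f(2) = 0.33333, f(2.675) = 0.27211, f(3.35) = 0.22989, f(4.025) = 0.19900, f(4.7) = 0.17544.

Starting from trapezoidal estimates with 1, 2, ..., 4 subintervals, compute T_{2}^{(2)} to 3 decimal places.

0.642

T_{0}^{(0)} (trapezoid, 1 panel, h=2.7000): 0.68684
T_{1}^{(0)} (trapezoid, 2 panels, h=1.3500): 0.65377
T_{2}^{(0)} (trapezoid, 4 panels, h=0.6750): 0.64488
T_{1}^{(1)} = 0.65377 + (0.65377 − 0.68684)/3 = 0.64275
T_{2}^{(1)} = 0.64488 + (0.64488 − 0.65377)/3 = 0.64192
T_{2}^{(2)} = 0.64192 + (0.64192 − 0.64275)/15 = 0.64186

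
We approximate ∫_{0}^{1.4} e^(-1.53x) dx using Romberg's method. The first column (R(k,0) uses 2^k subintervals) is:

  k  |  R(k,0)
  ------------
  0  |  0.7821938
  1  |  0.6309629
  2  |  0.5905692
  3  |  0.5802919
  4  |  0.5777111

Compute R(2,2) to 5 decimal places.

Richardson extrapolation on the trapezoidal column (denominator 4−1=3):
R(1,1) = 0.6309629 + (0.6309629 − 0.7821938)/3 = 0.5805526
R(2,1) = 0.5905692 + (0.5905692 − 0.6309629)/3 = 0.5771046
R(2,2) = 0.5771046 + (0.5771046 − 0.5805526)/15 = 0.5768747

0.57687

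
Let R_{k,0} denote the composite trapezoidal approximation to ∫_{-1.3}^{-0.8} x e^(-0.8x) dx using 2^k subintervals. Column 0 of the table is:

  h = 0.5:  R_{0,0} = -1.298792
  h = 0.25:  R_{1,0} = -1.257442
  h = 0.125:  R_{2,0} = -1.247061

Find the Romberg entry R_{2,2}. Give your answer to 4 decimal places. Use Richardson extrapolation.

Richardson extrapolation on the trapezoidal column (denominator 4−1=3):
R_{1,1} = -1.257442 + (-1.257442 − (-1.298792))/3 = -1.243659
R_{2,1} = -1.247061 + (-1.247061 − (-1.257442))/3 = -1.243601
R_{2,2} = (16·(-1.243601) − (-1.243659)) / 15 = -1.243597

-1.2436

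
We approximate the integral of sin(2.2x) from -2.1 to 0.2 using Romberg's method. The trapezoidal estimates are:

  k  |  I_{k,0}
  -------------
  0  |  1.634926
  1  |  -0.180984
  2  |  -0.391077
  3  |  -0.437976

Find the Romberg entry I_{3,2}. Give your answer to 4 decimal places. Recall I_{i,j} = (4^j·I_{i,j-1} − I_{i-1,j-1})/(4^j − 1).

-0.4531

Richardson extrapolation on the trapezoidal column (denominator 4−1=3):
I_{2,1} = -0.391077 + (-0.391077 − (-0.180984))/3 = -0.461108
I_{3,1} = (4·(-0.437976) − (-0.391077)) / 3 = -0.453609
I_{3,2} = -0.453609 + (-0.453609 − (-0.461108))/15 = -0.453109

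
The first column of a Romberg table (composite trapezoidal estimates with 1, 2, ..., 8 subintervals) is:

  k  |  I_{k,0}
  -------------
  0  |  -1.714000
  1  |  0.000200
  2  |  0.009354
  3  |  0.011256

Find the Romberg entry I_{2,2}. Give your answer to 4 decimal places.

Richardson extrapolation on the trapezoidal column (denominator 4−1=3):
I_{1,1} = (4·0.000200 − (-1.714000)) / 3 = 0.571600
I_{2,1} = 0.009354 + (0.009354 − 0.000200)/3 = 0.012405
I_{2,2} = 0.012405 + (0.012405 − 0.571600)/15 = -0.024875

-0.0249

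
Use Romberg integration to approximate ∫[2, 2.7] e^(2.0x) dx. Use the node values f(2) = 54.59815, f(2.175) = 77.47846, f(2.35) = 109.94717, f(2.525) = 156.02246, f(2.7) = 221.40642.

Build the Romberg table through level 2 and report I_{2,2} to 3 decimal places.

I_{0,0} (trapezoid, 1 panel, h=0.7000): 96.60160
I_{1,0} (trapezoid, 2 panels, h=0.3500): 86.78231
I_{2,0} (trapezoid, 4 panels, h=0.1750): 84.25382
I_{1,1} = 86.78231 + (86.78231 − 96.60160)/3 = 83.50921
I_{2,1} = 84.25382 + (84.25382 − 86.78231)/3 = 83.41099
I_{2,2} = 83.41099 + (83.41099 − 83.50921)/15 = 83.40444

83.404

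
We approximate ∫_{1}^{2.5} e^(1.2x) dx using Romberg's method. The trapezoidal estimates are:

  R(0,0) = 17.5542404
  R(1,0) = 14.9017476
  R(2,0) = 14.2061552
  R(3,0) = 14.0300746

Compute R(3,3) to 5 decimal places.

R(1,1) = (4·14.9017476 − 17.5542404) / 3 = 14.0175833
R(2,1) = (4·14.2061552 − 14.9017476) / 3 = 13.9742911
R(3,1) = (4·14.0300746 − 14.2061552) / 3 = 13.9713811
R(2,2) = (16·13.9742911 − 14.0175833) / 15 = 13.9714050
R(3,2) = (16·13.9713811 − 13.9742911) / 15 = 13.9711871
R(3,3) = (64·13.9711871 − 13.9714050) / 63 = 13.9711836

13.97118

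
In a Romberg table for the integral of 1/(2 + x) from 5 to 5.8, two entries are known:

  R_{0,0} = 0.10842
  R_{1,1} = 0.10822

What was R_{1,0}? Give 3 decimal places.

0.108

From R_{1,1} = (4·R_{1,0} − R_{0,0})/3, solve for R_{1,0}:
4·R_{1,0} = 3·0.10822 + 0.10842 = 0.43308
R_{1,0} = 0.10827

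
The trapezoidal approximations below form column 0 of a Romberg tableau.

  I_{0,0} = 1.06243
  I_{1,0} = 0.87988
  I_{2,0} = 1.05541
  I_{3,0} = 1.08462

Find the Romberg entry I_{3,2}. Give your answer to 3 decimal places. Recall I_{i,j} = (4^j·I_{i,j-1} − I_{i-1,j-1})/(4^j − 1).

1.093

Richardson extrapolation on the trapezoidal column (denominator 4−1=3):
I_{2,1} = 1.05541 + (1.05541 − 0.87988)/3 = 1.11392
I_{3,1} = 1.08462 + (1.08462 − 1.05541)/3 = 1.09436
I_{3,2} = (16·1.09436 − 1.11392) / 15 = 1.09306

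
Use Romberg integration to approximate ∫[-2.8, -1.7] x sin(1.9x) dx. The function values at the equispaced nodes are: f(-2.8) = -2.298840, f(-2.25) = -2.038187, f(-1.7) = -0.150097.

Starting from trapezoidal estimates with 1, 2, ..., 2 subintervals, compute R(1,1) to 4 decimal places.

R(0,0) (trapezoid, 1 panel, h=1.1000): -1.346915
R(1,0) (trapezoid, 2 panels, h=0.5500): -1.794461
R(1,1) = -1.794461 + (-1.794461 − (-1.346915))/3 = -1.943643

-1.9436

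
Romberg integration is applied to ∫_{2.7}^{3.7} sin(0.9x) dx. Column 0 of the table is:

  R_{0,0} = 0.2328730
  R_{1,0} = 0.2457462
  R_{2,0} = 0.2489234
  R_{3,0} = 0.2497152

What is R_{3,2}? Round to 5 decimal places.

Richardson extrapolation on the trapezoidal column (denominator 4−1=3):
R_{2,1} = 0.2489234 + (0.2489234 − 0.2457462)/3 = 0.2499825
R_{3,1} = 0.2497152 + (0.2497152 − 0.2489234)/3 = 0.2499791
R_{3,2} = 0.2499791 + (0.2499791 − 0.2499825)/15 = 0.2499789
(Column j=1 coincides with Simpson's rule on the same nodes.)

0.24998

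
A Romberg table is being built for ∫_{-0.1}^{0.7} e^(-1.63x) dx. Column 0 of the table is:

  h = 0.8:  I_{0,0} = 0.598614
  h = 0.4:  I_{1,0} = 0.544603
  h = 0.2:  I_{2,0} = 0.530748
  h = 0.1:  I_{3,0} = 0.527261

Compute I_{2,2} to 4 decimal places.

Richardson extrapolation on the trapezoidal column (denominator 4−1=3):
I_{1,1} = (4·0.544603 − 0.598614) / 3 = 0.526599
I_{2,1} = 0.530748 + (0.530748 − 0.544603)/3 = 0.526130
I_{2,2} = (16·0.526130 − 0.526599) / 15 = 0.526099

0.5261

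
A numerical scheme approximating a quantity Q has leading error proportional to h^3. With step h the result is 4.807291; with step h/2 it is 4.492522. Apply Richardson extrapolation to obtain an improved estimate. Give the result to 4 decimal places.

4.4476

Extrapolated value = (8·A(h/2) − A(h)) / (8 − 1)
= (8·4.492522 − 4.807291) / 7
= 31.132885 / 7 = 4.447555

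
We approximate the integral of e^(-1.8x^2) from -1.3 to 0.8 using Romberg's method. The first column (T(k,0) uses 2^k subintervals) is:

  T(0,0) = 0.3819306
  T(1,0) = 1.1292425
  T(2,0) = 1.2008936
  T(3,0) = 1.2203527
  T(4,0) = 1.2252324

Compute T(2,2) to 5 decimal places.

1.21454

T(1,1) = (4·1.1292425 − 0.3819306) / 3 = 1.3783465
T(2,1) = 1.2008936 + (1.2008936 − 1.1292425)/3 = 1.2247773
T(2,2) = 1.2247773 + (1.2247773 − 1.3783465)/15 = 1.2145394
(Column j=1 coincides with Simpson's rule on the same nodes.)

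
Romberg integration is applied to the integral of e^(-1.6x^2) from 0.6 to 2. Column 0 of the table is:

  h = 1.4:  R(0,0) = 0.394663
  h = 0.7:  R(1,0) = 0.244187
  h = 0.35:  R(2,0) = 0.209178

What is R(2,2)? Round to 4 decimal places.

Richardson extrapolation on the trapezoidal column (denominator 4−1=3):
R(1,1) = (4·0.244187 − 0.394663) / 3 = 0.194028
R(2,1) = (4·0.209178 − 0.244187) / 3 = 0.197508
R(2,2) = (16·0.197508 − 0.194028) / 15 = 0.197740

0.1977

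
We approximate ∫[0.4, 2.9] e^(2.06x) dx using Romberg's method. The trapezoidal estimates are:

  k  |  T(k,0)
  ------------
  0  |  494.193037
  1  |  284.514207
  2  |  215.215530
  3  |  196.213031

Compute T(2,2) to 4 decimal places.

T(1,1) = 284.514207 + (284.514207 − 494.193037)/3 = 214.621264
T(2,1) = (4·215.215530 − 284.514207) / 3 = 192.115971
T(2,2) = (16·192.115971 − 214.621264) / 15 = 190.615618

190.6156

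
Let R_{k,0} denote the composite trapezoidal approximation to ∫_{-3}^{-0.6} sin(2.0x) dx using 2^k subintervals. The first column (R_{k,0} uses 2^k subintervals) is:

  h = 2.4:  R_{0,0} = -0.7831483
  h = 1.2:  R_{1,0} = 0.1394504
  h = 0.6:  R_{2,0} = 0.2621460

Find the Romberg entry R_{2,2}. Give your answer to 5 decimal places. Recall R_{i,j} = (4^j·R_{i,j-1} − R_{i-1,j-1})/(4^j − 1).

0.29345

Richardson extrapolation on the trapezoidal column (denominator 4−1=3):
R_{1,1} = (4·0.1394504 − (-0.7831483)) / 3 = 0.4469833
R_{2,1} = 0.2621460 + (0.2621460 − 0.1394504)/3 = 0.3030445
R_{2,2} = (16·0.3030445 − 0.4469833) / 15 = 0.2934486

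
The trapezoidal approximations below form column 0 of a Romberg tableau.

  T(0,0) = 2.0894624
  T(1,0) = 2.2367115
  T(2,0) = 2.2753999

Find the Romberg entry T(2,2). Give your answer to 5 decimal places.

T(1,1) = (4·2.2367115 − 2.0894624) / 3 = 2.2857945
T(2,1) = 2.2753999 + (2.2753999 − 2.2367115)/3 = 2.2882960
T(2,2) = 2.2882960 + (2.2882960 − 2.2857945)/15 = 2.2884628
(Column j=1 coincides with Simpson's rule on the same nodes.)

2.28846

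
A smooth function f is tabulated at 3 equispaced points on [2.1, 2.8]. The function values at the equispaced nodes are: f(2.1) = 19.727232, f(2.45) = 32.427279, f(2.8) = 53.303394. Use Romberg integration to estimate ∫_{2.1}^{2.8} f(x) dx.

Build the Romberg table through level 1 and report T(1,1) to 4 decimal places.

T(0,0) (trapezoid, 1 panel, h=0.7000): 25.560719
T(1,0) (trapezoid, 2 panels, h=0.3500): 24.129907
T(1,1) = 24.129907 + (24.129907 − 25.560719)/3 = 23.652970

23.6530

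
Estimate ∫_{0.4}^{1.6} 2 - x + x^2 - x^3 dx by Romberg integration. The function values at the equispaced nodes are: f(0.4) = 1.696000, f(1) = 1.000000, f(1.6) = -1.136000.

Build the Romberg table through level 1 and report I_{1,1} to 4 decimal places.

0.9120

I_{0,0} (trapezoid, 1 panel, h=1.2000): 0.336000
I_{1,0} (trapezoid, 2 panels, h=0.6000): 0.768000
I_{1,1} = 0.768000 + (0.768000 − 0.336000)/3 = 0.912000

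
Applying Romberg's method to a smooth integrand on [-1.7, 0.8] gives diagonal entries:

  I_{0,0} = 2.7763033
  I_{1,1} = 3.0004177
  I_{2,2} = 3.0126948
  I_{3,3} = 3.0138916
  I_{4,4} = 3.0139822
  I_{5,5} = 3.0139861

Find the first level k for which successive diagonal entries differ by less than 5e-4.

|I_{1,1} − I_{0,0}| = 0.2241144 ≥ 5e-4
|I_{2,2} − I_{1,1}| = 0.0122771 ≥ 5e-4
|I_{3,3} − I_{2,2}| = 0.0011968 ≥ 5e-4
|I_{4,4} − I_{3,3}| = 0.0000906 < 5e-4

k = 4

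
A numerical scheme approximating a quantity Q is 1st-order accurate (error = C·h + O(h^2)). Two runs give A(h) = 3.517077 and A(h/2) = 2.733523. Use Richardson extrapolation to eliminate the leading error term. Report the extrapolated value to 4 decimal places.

Extrapolated value = (2·A(h/2) − A(h)) / (2 − 1)
= (2·2.733523 − 3.517077) / 1
= 1.949969 / 1 = 1.949969

1.9500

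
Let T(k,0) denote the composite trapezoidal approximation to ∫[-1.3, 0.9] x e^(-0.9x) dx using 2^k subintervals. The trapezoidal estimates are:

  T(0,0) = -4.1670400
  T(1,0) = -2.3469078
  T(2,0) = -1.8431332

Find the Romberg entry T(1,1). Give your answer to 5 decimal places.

-1.74020

Richardson extrapolation on the trapezoidal column (denominator 4−1=3):
T(1,1) = -2.3469078 + (-2.3469078 − (-4.1670400))/3 = -1.7401971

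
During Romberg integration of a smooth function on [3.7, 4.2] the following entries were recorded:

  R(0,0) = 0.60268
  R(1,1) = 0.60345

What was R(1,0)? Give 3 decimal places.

From R(1,1) = (4·R(1,0) − R(0,0))/3, solve for R(1,0):
4·R(1,0) = 3·0.60345 + 0.60268 = 2.41303
R(1,0) = 0.60326

0.603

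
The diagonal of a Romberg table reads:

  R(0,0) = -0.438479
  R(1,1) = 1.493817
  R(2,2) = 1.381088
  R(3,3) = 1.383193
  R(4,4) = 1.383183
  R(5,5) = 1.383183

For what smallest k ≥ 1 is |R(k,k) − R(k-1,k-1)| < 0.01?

|R(1,1) − R(0,0)| = 1.932296 ≥ 0.01
|R(2,2) − R(1,1)| = 0.112729 ≥ 0.01
|R(3,3) − R(2,2)| = 0.002105 < 0.01

k = 3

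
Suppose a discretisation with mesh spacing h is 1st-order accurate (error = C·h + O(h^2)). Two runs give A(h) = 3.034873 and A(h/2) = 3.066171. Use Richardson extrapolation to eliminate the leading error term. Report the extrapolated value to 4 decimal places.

3.0975

Extrapolated value = (2·A(h/2) − A(h)) / (2 − 1)
= (2·3.066171 − 3.034873) / 1
= 3.097469 / 1 = 3.097469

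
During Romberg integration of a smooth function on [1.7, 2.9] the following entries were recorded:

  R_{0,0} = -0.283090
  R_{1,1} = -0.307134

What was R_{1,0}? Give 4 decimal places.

-0.3011

From R_{1,1} = (4·R_{1,0} − R_{0,0})/3, solve for R_{1,0}:
4·R_{1,0} = 3·(-0.307134) + (-0.283090) = -1.204492
R_{1,0} = -0.301123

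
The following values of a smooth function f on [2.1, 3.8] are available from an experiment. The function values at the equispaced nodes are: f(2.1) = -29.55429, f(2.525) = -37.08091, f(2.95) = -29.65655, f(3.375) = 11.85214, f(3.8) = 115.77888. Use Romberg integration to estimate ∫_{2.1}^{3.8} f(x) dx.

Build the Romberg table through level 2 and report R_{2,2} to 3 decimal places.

R_{0,0} (trapezoid, 1 panel, h=1.7000): 73.29090
R_{1,0} (trapezoid, 2 panels, h=0.8500): 11.43738
R_{2,0} (trapezoid, 4 panels, h=0.4250): -5.00354
R_{1,1} = 11.43738 + (11.43738 − 73.29090)/3 = -9.18046
R_{2,1} = -5.00354 + (-5.00354 − 11.43738)/3 = -10.48385
R_{2,2} = -10.48385 + (-10.48385 − (-9.18046))/15 = -10.57074

-10.571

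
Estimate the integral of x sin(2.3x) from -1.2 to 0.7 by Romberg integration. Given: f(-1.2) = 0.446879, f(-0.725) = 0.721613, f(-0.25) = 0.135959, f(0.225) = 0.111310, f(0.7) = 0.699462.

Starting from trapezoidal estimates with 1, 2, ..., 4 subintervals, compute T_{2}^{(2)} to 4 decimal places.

0.7665

T_{0}^{(0)} (trapezoid, 1 panel, h=1.9000): 1.089024
T_{1}^{(0)} (trapezoid, 2 panels, h=0.9500): 0.673673
T_{2}^{(0)} (trapezoid, 4 panels, h=0.4750): 0.732475
T_{1}^{(1)} = 0.673673 + (0.673673 − 1.089024)/3 = 0.535223
T_{2}^{(1)} = 0.732475 + (0.732475 − 0.673673)/3 = 0.752076
T_{2}^{(2)} = 0.752076 + (0.752076 − 0.535223)/15 = 0.766533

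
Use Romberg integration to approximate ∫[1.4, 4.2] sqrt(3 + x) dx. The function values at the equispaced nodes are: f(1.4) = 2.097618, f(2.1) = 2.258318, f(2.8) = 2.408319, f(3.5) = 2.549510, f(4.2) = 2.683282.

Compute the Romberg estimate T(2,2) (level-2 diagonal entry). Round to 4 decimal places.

6.7267

T(0,0) (trapezoid, 1 panel, h=2.8000): 6.693260
T(1,0) (trapezoid, 2 panels, h=1.4000): 6.718277
T(2,0) (trapezoid, 4 panels, h=0.7000): 6.724618
T(1,1) = 6.718277 + (6.718277 − 6.693260)/3 = 6.726616
T(2,1) = 6.724618 + (6.724618 − 6.718277)/3 = 6.726732
T(2,2) = 6.726732 + (6.726732 − 6.726616)/15 = 6.726740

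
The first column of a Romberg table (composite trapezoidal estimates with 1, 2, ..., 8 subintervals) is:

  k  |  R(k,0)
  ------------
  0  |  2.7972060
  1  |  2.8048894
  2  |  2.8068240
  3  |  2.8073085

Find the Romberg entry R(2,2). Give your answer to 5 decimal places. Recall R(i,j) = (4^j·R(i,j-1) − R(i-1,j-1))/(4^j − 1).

2.80747

Richardson extrapolation on the trapezoidal column (denominator 4−1=3):
R(1,1) = 2.8048894 + (2.8048894 − 2.7972060)/3 = 2.8074505
R(2,1) = 2.8068240 + (2.8068240 − 2.8048894)/3 = 2.8074689
R(2,2) = 2.8074689 + (2.8074689 − 2.8074505)/15 = 2.8074701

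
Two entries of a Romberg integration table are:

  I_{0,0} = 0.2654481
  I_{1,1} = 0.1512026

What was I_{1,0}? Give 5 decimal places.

0.17976

From I_{1,1} = (4·I_{1,0} − I_{0,0})/3, solve for I_{1,0}:
4·I_{1,0} = 3·0.1512026 + 0.2654481 = 0.7190559
I_{1,0} = 0.1797640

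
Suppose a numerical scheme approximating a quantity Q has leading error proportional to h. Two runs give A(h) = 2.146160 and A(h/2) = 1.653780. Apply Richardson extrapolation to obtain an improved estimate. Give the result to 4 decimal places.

Extrapolated value = (2·A(h/2) − A(h)) / (2 − 1)
= (2·1.653780 − 2.146160) / 1
= 1.161400 / 1 = 1.161400

1.1614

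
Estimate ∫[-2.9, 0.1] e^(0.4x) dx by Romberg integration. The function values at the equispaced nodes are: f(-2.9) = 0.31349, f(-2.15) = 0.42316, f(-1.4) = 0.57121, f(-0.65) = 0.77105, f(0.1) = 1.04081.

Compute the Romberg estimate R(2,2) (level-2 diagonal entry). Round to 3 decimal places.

1.818

R(0,0) (trapezoid, 1 panel, h=3.0000): 2.03145
R(1,0) (trapezoid, 2 panels, h=1.5000): 1.87254
R(2,0) (trapezoid, 4 panels, h=0.7500): 1.83193
R(1,1) = 1.87254 + (1.87254 − 2.03145)/3 = 1.81957
R(2,1) = 1.83193 + (1.83193 − 1.87254)/3 = 1.81839
R(2,2) = 1.81839 + (1.81839 − 1.81957)/15 = 1.81831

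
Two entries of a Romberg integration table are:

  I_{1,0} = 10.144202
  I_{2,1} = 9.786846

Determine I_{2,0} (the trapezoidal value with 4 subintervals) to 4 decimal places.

From I_{2,1} = (4·I_{2,0} − I_{1,0})/3, solve for I_{2,0}:
4·I_{2,0} = 3·9.786846 + 10.144202 = 39.504740
I_{2,0} = 9.876185

9.8762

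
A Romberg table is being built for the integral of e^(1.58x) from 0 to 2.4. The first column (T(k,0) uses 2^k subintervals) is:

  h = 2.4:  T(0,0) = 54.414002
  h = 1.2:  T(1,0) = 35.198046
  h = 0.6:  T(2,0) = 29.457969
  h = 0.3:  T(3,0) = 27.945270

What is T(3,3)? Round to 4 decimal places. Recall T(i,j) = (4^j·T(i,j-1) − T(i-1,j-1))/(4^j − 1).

27.4337

Richardson extrapolation on the trapezoidal column (denominator 4−1=3):
T(1,1) = 35.198046 + (35.198046 − 54.414002)/3 = 28.792727
T(2,1) = 29.457969 + (29.457969 − 35.198046)/3 = 27.544610
T(3,1) = 27.945270 + (27.945270 − 29.457969)/3 = 27.441037
T(2,2) = 27.544610 + (27.544610 − 28.792727)/15 = 27.461402
T(3,2) = (16·27.441037 − 27.544610) / 15 = 27.434132
T(3,3) = 27.434132 + (27.434132 − 27.461402)/63 = 27.433699
(Column j=1 coincides with Simpson's rule on the same nodes.)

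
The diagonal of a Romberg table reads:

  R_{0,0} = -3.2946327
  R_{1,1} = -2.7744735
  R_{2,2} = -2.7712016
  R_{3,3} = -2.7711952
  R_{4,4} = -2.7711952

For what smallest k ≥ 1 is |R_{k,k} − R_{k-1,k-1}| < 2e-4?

k = 3

|R_{1,1} − R_{0,0}| = 0.5201592 ≥ 2e-4
|R_{2,2} − R_{1,1}| = 0.0032719 ≥ 2e-4
|R_{3,3} − R_{2,2}| = 0.0000064 < 2e-4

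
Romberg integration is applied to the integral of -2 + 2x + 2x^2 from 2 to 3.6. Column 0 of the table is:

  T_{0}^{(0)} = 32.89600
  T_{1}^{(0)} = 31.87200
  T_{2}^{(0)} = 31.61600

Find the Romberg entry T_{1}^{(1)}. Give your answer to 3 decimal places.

T_{1}^{(1)} = 31.87200 + (31.87200 − 32.89600)/3 = 31.53067

31.531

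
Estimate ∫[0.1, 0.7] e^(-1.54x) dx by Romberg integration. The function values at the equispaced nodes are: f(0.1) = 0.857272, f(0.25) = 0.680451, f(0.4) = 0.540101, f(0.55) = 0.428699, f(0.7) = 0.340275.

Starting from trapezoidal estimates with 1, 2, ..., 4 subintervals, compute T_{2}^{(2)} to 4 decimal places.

0.3357

T_{0}^{(0)} (trapezoid, 1 panel, h=0.6000): 0.359264
T_{1}^{(0)} (trapezoid, 2 panels, h=0.3000): 0.341662
T_{2}^{(0)} (trapezoid, 4 panels, h=0.1500): 0.337204
T_{1}^{(1)} = 0.341662 + (0.341662 − 0.359264)/3 = 0.335795
T_{2}^{(1)} = 0.337204 + (0.337204 − 0.341662)/3 = 0.335718
T_{2}^{(2)} = 0.335718 + (0.335718 − 0.335795)/15 = 0.335713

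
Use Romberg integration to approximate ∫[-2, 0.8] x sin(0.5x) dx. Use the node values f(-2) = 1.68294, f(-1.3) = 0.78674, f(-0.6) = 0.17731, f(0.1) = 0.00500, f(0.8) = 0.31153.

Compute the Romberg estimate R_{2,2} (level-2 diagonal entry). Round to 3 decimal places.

1.289

R_{0,0} (trapezoid, 1 panel, h=2.8000): 2.79226
R_{1,0} (trapezoid, 2 panels, h=1.4000): 1.64436
R_{2,0} (trapezoid, 4 panels, h=0.7000): 1.37640
R_{1,1} = 1.64436 + (1.64436 − 2.79226)/3 = 1.26173
R_{2,1} = 1.37640 + (1.37640 − 1.64436)/3 = 1.28708
R_{2,2} = 1.28708 + (1.28708 − 1.26173)/15 = 1.28877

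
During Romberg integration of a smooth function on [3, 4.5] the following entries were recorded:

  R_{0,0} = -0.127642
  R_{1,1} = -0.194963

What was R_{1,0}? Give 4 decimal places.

-0.1781

From R_{1,1} = (4·R_{1,0} − R_{0,0})/3, solve for R_{1,0}:
4·R_{1,0} = 3·(-0.194963) + (-0.127642) = -0.712531
R_{1,0} = -0.178133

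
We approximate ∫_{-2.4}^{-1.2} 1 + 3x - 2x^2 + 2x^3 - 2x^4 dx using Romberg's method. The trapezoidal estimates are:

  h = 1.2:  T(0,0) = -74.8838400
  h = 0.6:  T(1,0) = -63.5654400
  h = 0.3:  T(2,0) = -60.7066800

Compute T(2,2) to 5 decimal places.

-59.75117

T(1,1) = -63.5654400 + (-63.5654400 − (-74.8838400))/3 = -59.7926400
T(2,1) = -60.7066800 + (-60.7066800 − (-63.5654400))/3 = -59.7537600
T(2,2) = (16·(-59.7537600) − (-59.7926400)) / 15 = -59.7511680
(Column j=1 coincides with Simpson's rule on the same nodes.)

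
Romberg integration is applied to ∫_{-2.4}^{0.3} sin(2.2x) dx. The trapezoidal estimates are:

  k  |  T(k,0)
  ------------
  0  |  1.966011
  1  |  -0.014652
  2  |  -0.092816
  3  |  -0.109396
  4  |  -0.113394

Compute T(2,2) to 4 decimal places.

-0.0818

T(1,1) = -0.014652 + (-0.014652 − 1.966011)/3 = -0.674873
T(2,1) = -0.092816 + (-0.092816 − (-0.014652))/3 = -0.118871
T(2,2) = (16·(-0.118871) − (-0.674873)) / 15 = -0.081804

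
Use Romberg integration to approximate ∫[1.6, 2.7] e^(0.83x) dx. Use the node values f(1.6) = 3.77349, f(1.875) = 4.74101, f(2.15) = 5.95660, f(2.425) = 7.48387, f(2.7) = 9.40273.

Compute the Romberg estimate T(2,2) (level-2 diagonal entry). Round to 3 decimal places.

6.782

T(0,0) (trapezoid, 1 panel, h=1.1000): 7.24692
T(1,0) (trapezoid, 2 panels, h=0.5500): 6.89959
T(2,0) (trapezoid, 4 panels, h=0.2750): 6.81164
T(1,1) = 6.89959 + (6.89959 − 7.24692)/3 = 6.78381
T(2,1) = 6.81164 + (6.81164 − 6.89959)/3 = 6.78232
T(2,2) = 6.78232 + (6.78232 − 6.78381)/15 = 6.78222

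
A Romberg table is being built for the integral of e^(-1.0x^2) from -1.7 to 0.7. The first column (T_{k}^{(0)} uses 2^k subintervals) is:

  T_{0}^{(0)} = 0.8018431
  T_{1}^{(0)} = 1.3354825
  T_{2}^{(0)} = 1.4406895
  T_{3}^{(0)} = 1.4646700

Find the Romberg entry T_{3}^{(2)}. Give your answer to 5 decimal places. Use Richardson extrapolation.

1.47246

T_{2}^{(1)} = 1.4406895 + (1.4406895 − 1.3354825)/3 = 1.4757585
T_{3}^{(1)} = (4·1.4646700 − 1.4406895) / 3 = 1.4726635
T_{3}^{(2)} = (16·1.4726635 − 1.4757585) / 15 = 1.4724572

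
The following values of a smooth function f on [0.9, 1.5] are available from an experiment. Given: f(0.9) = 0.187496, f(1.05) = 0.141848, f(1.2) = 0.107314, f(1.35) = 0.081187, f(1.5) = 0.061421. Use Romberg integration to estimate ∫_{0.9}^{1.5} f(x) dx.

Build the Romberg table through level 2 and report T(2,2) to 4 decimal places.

T(0,0) (trapezoid, 1 panel, h=0.6000): 0.074675
T(1,0) (trapezoid, 2 panels, h=0.3000): 0.069532
T(2,0) (trapezoid, 4 panels, h=0.1500): 0.068221
T(1,1) = 0.069532 + (0.069532 − 0.074675)/3 = 0.067818
T(2,1) = 0.068221 + (0.068221 − 0.069532)/3 = 0.067784
T(2,2) = 0.067784 + (0.067784 − 0.067818)/15 = 0.067782

0.0678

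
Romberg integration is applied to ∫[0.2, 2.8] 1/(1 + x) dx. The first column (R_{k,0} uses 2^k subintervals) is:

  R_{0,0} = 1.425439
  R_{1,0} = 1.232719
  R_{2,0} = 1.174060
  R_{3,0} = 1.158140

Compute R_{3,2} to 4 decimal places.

Richardson extrapolation on the trapezoidal column (denominator 4−1=3):
R_{2,1} = 1.174060 + (1.174060 − 1.232719)/3 = 1.154507
R_{3,1} = (4·1.158140 − 1.174060) / 3 = 1.152833
R_{3,2} = 1.152833 + (1.152833 − 1.154507)/15 = 1.152721

1.1527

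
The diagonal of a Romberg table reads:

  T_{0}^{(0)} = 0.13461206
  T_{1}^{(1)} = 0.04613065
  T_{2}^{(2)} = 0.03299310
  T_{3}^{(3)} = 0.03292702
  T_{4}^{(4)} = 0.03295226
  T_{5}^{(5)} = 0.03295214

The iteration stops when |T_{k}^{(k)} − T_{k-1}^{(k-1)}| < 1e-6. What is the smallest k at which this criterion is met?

k = 5

|T_{1}^{(1)} − T_{0}^{(0)}| = 0.08848141 ≥ 1e-6
|T_{2}^{(2)} − T_{1}^{(1)}| = 0.01313755 ≥ 1e-6
|T_{3}^{(3)} − T_{2}^{(2)}| = 0.00006608 ≥ 1e-6
|T_{4}^{(4)} − T_{3}^{(3)}| = 0.00002524 ≥ 1e-6
|T_{5}^{(5)} − T_{4}^{(4)}| = 0.00000012 < 1e-6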